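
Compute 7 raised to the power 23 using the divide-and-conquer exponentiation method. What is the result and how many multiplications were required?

Computing 7^23 by squaring (build up from 7^1; each line after the first costs one multiplication):

7^1 = 7
7^2 = (7^1)^2 = 7^2 = 49
7^4 = (7^2)^2 = 49^2 = 2401
7^5 = 7 * 7^4 = 7 * 2401 = 16807
7^10 = (7^5)^2 = 16807^2 = 282475249
7^11 = 7 * 7^10 = 7 * 282475249 = 1977326743
7^22 = (7^11)^2 = 1977326743^2 = 3909821048582988049
7^23 = 7 * 7^22 = 7 * 3909821048582988049 = 27368747340080916343

Result: 27368747340080916343
Multiplications needed: 7 (7 lines after 7^1)

7^23 = 27368747340080916343. Using exponentiation by squaring, this requires 7 multiplications. The key idea: if the exponent is even, square the half-power; if odd, multiply by the base once.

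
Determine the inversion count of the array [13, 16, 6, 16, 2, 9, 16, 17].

Finding inversions in [13, 16, 6, 16, 2, 9, 16, 17]:

(0, 2): arr[0]=13 > arr[2]=6
(0, 4): arr[0]=13 > arr[4]=2
(0, 5): arr[0]=13 > arr[5]=9
(1, 2): arr[1]=16 > arr[2]=6
(1, 4): arr[1]=16 > arr[4]=2
(1, 5): arr[1]=16 > arr[5]=9
(2, 4): arr[2]=6 > arr[4]=2
(3, 4): arr[3]=16 > arr[4]=2
(3, 5): arr[3]=16 > arr[5]=9

Total inversions: 9

The array has 9 inversion(s): (0,2), (0,4), (0,5), (1,2), (1,4), (1,5), (2,4), (3,4), (3,5). Each pair (i,j) satisfies i < j and arr[i] > arr[j].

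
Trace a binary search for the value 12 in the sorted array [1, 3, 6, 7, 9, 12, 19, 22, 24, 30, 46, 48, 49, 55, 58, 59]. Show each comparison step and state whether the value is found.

Binary search for 12 in [1, 3, 6, 7, 9, 12, 19, 22, 24, 30, 46, 48, 49, 55, 58, 59]:

lo=0, hi=15, mid=7, arr[mid]=22 -> 22 > 12, search left half
lo=0, hi=6, mid=3, arr[mid]=7 -> 7 < 12, search right half
lo=4, hi=6, mid=5, arr[mid]=12 -> Found target at index 5!

Binary search finds 12 at index 5 after 3 comparisons. The search repeatedly halves the search space by comparing with the middle element.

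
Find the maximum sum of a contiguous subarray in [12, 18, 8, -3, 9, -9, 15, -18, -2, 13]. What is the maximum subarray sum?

Using Kadane's algorithm on [12, 18, 8, -3, 9, -9, 15, -18, -2, 13]:

Scanning through the array:
Position 1 (value 18): max_ending_here = 30, max_so_far = 30
Position 2 (value 8): max_ending_here = 38, max_so_far = 38
Position 3 (value -3): max_ending_here = 35, max_so_far = 38
Position 4 (value 9): max_ending_here = 44, max_so_far = 44
Position 5 (value -9): max_ending_here = 35, max_so_far = 44
Position 6 (value 15): max_ending_here = 50, max_so_far = 50
Position 7 (value -18): max_ending_here = 32, max_so_far = 50
Position 8 (value -2): max_ending_here = 30, max_so_far = 50
Position 9 (value 13): max_ending_here = 43, max_so_far = 50

Maximum subarray: [12, 18, 8, -3, 9, -9, 15]
Maximum sum: 50

The maximum subarray is [12, 18, 8, -3, 9, -9, 15] with sum 50. This subarray runs from index 0 to index 6.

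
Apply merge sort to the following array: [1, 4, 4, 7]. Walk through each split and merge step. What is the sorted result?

Merge sort trace:

Split: [1, 4, 4, 7] -> [1, 4] and [4, 7]
  Split: [1, 4] -> [1] and [4]
  Merge: [1] + [4] -> [1, 4]
  Split: [4, 7] -> [4] and [7]
  Merge: [4] + [7] -> [4, 7]
Merge: [1, 4] + [4, 7] -> [1, 4, 4, 7]

Final sorted array: [1, 4, 4, 7]

The merge sort proceeds by recursively splitting the array and merging sorted halves.
After all merges, the sorted array is [1, 4, 4, 7].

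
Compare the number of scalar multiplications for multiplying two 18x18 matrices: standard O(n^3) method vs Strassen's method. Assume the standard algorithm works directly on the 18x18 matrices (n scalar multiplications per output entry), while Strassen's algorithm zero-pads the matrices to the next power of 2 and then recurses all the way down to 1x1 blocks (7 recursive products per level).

Matrix multiplication for 18x18 matrices:

Strassen's algorithm requires power-of-2 dimensions. Pad 18x18 to 32x32 (next power of 2).

Standard algorithm: 18^3 = 5832 multiplications
Strassen's algorithm: 7^(log2(32)) = 7^5 = 16807 multiplications
Difference: 5832 - 16807 = -10975 (Strassen uses MORE here due to padding overhead — for small or just-over-power-of-2 n, padding can outweigh the per-level savings)

Standard: 5832 multiplications (18^3). Strassen: 16807 multiplications (7^5, after padding to 32x32). Strassen reduces 8 recursive multiplications to 7 at each level.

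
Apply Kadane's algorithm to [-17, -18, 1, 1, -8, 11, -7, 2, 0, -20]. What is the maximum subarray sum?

Using Kadane's algorithm on [-17, -18, 1, 1, -8, 11, -7, 2, 0, -20]:

Scanning through the array:
Position 1 (value -18): max_ending_here = -18, max_so_far = -17
Position 2 (value 1): max_ending_here = 1, max_so_far = 1
Position 3 (value 1): max_ending_here = 2, max_so_far = 2
Position 4 (value -8): max_ending_here = -6, max_so_far = 2
Position 5 (value 11): max_ending_here = 11, max_so_far = 11
Position 6 (value -7): max_ending_here = 4, max_so_far = 11
Position 7 (value 2): max_ending_here = 6, max_so_far = 11
Position 8 (value 0): max_ending_here = 6, max_so_far = 11
Position 9 (value -20): max_ending_here = -14, max_so_far = 11

Maximum subarray: [11]
Maximum sum: 11

The maximum subarray is [11] with sum 11. This subarray runs from index 5 to index 5.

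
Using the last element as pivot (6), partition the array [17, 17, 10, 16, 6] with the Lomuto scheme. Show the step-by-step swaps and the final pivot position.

Lomuto partition with pivot = 6:

Initial array: [17, 17, 10, 16, 6]

arr[0]=17 > 6: no swap
arr[1]=17 > 6: no swap
arr[2]=10 > 6: no swap
arr[3]=16 > 6: no swap

Place pivot at position 0: [6, 17, 10, 16, 17]
Pivot position: 0

After partitioning with pivot 6, the array becomes [6, 17, 10, 16, 17]. The pivot is placed at index 0. All elements to the left of the pivot are <= 6, and all elements to the right are > 6.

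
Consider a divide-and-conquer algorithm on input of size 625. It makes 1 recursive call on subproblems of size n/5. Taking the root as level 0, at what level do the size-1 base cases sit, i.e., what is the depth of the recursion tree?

For divide and conquer with division factor 5:

Problem sizes at each level:
Level 0: 625
Level 1: 125
Level 2: 25
Level 3: 5
Level 4: 1

The root is level 0 and the size-1 base case is level 4 (the tree spans levels 0 through 4, i.e. 5 levels counting the root), so the depth is the number of divisions: log_5(625) = 4

The recursion tree depth is log_5(625) = 4. At each level, the problem size is divided by 5, so it takes 4 divisions to reduce to a base case of size 1. The algorithm makes 1 recursive call at each level.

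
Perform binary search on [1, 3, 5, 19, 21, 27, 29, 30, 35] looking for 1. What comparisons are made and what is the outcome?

Binary search for 1 in [1, 3, 5, 19, 21, 27, 29, 30, 35]:

lo=0, hi=8, mid=4, arr[mid]=21 -> 21 > 1, search left half
lo=0, hi=3, mid=1, arr[mid]=3 -> 3 > 1, search left half
lo=0, hi=0, mid=0, arr[mid]=1 -> Found target at index 0!

Binary search finds 1 at index 0 after 3 comparisons. The search repeatedly halves the search space by comparing with the middle element.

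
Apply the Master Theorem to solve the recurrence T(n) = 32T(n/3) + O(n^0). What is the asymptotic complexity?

Master Theorem for T(n) = 32T(n/3) + O(n^0):

a = 32, b = 3, c = 0
log_b(a) = log_3(32) = 3.1546

Case 1: c = 0 < log_3(32) = 3.1546
T(n) = O(n^(log_3 32))

For T(n) = 32T(n/3) + O(n^0): log_3(32) = 3.1546. This is Case 1 of the Master Theorem (c < log_b(a), work dominated by leaves), giving O(n^(log_3 32)).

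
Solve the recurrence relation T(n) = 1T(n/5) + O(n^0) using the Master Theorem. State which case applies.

Master Theorem for T(n) = 1T(n/5) + O(n^0):

a = 1, b = 5, c = 0
log_b(a) = log_5(1) = 0.0000

Case 2: c = 0 = log_5(1) = 0.0000
T(n) = O(n^0 log n) = O(log n)

For T(n) = 1T(n/5) + O(n^0): log_5(1) = 0.0000. This is Case 2 of the Master Theorem (c = log_b(a), equal work at all levels), giving O(log n).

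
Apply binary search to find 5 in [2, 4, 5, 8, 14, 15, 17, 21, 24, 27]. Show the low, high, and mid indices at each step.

Binary search for 5 in [2, 4, 5, 8, 14, 15, 17, 21, 24, 27]:

lo=0, hi=9, mid=4, arr[mid]=14 -> 14 > 5, search left half
lo=0, hi=3, mid=1, arr[mid]=4 -> 4 < 5, search right half
lo=2, hi=3, mid=2, arr[mid]=5 -> Found target at index 2!

Binary search finds 5 at index 2 after 3 comparisons. The search repeatedly halves the search space by comparing with the middle element.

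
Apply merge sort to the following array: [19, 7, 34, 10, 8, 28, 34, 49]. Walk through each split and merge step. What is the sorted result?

Merge sort trace:

Split: [19, 7, 34, 10, 8, 28, 34, 49] -> [19, 7, 34, 10] and [8, 28, 34, 49]
  Split: [19, 7, 34, 10] -> [19, 7] and [34, 10]
    Split: [19, 7] -> [19] and [7]
    Merge: [19] + [7] -> [7, 19]
    Split: [34, 10] -> [34] and [10]
    Merge: [34] + [10] -> [10, 34]
  Merge: [7, 19] + [10, 34] -> [7, 10, 19, 34]
  Split: [8, 28, 34, 49] -> [8, 28] and [34, 49]
    Split: [8, 28] -> [8] and [28]
    Merge: [8] + [28] -> [8, 28]
    Split: [34, 49] -> [34] and [49]
    Merge: [34] + [49] -> [34, 49]
  Merge: [8, 28] + [34, 49] -> [8, 28, 34, 49]
Merge: [7, 10, 19, 34] + [8, 28, 34, 49] -> [7, 8, 10, 19, 28, 34, 34, 49]

Final sorted array: [7, 8, 10, 19, 28, 34, 34, 49]

The merge sort proceeds by recursively splitting the array and merging sorted halves.
After all merges, the sorted array is [7, 8, 10, 19, 28, 34, 34, 49].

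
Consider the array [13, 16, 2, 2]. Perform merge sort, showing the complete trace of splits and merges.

Merge sort trace:

Split: [13, 16, 2, 2] -> [13, 16] and [2, 2]
  Split: [13, 16] -> [13] and [16]
  Merge: [13] + [16] -> [13, 16]
  Split: [2, 2] -> [2] and [2]
  Merge: [2] + [2] -> [2, 2]
Merge: [13, 16] + [2, 2] -> [2, 2, 13, 16]

Final sorted array: [2, 2, 13, 16]

The merge sort proceeds by recursively splitting the array and merging sorted halves.
After all merges, the sorted array is [2, 2, 13, 16].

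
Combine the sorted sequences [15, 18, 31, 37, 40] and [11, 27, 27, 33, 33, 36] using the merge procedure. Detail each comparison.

Merging process:

Compare 15 vs 11: take 11 from right. Merged: [11]
Compare 15 vs 27: take 15 from left. Merged: [11, 15]
Compare 18 vs 27: take 18 from left. Merged: [11, 15, 18]
Compare 31 vs 27: take 27 from right. Merged: [11, 15, 18, 27]
Compare 31 vs 27: take 27 from right. Merged: [11, 15, 18, 27, 27]
Compare 31 vs 33: take 31 from left. Merged: [11, 15, 18, 27, 27, 31]
Compare 37 vs 33: take 33 from right. Merged: [11, 15, 18, 27, 27, 31, 33]
Compare 37 vs 33: take 33 from right. Merged: [11, 15, 18, 27, 27, 31, 33, 33]
Compare 37 vs 36: take 36 from right. Merged: [11, 15, 18, 27, 27, 31, 33, 33, 36]
Append remaining from left: [37, 40]. Merged: [11, 15, 18, 27, 27, 31, 33, 33, 36, 37, 40]

Final merged array: [11, 15, 18, 27, 27, 31, 33, 33, 36, 37, 40]
Total comparisons: 9

The merged array is [11, 15, 18, 27, 27, 31, 33, 33, 36, 37, 40], requiring 9 comparisons. The merge step runs in O(n) time where n is the total number of elements.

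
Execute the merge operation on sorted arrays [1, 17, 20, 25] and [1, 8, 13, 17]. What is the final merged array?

Merging process:

Compare 1 vs 1: take 1 from left. Merged: [1]
Compare 17 vs 1: take 1 from right. Merged: [1, 1]
Compare 17 vs 8: take 8 from right. Merged: [1, 1, 8]
Compare 17 vs 13: take 13 from right. Merged: [1, 1, 8, 13]
Compare 17 vs 17: take 17 from left. Merged: [1, 1, 8, 13, 17]
Compare 20 vs 17: take 17 from right. Merged: [1, 1, 8, 13, 17, 17]
Append remaining from left: [20, 25]. Merged: [1, 1, 8, 13, 17, 17, 20, 25]

Final merged array: [1, 1, 8, 13, 17, 17, 20, 25]
Total comparisons: 6

The merged array is [1, 1, 8, 13, 17, 17, 20, 25], requiring 6 comparisons. The merge step runs in O(n) time where n is the total number of elements.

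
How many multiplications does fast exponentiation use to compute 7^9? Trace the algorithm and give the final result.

Computing 7^9 by squaring (build up from 7^1; each line after the first costs one multiplication):

7^1 = 7
7^2 = (7^1)^2 = 7^2 = 49
7^4 = (7^2)^2 = 49^2 = 2401
7^8 = (7^4)^2 = 2401^2 = 5764801
7^9 = 7 * 7^8 = 7 * 5764801 = 40353607

Result: 40353607
Multiplications needed: 4 (4 lines after 7^1)

7^9 = 40353607. Using exponentiation by squaring, this requires 4 multiplications. The key idea: if the exponent is even, square the half-power; if odd, multiply by the base once.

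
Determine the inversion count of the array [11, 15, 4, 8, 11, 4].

Finding inversions in [11, 15, 4, 8, 11, 4]:

(0, 2): arr[0]=11 > arr[2]=4
(0, 3): arr[0]=11 > arr[3]=8
(0, 5): arr[0]=11 > arr[5]=4
(1, 2): arr[1]=15 > arr[2]=4
(1, 3): arr[1]=15 > arr[3]=8
(1, 4): arr[1]=15 > arr[4]=11
(1, 5): arr[1]=15 > arr[5]=4
(3, 5): arr[3]=8 > arr[5]=4
(4, 5): arr[4]=11 > arr[5]=4

Total inversions: 9

The array has 9 inversion(s): (0,2), (0,3), (0,5), (1,2), (1,3), (1,4), (1,5), (3,5), (4,5). Each pair (i,j) satisfies i < j and arr[i] > arr[j].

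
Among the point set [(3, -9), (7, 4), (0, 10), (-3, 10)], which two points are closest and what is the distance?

Computing all pairwise distances among 4 points:

d((3, -9), (7, 4)) = 13.6015
d((3, -9), (0, 10)) = 19.2354
d((3, -9), (-3, 10)) = 19.9249
d((7, 4), (0, 10)) = 9.2195
d((7, 4), (-3, 10)) = 11.6619
d((0, 10), (-3, 10)) = 3.0 <-- minimum

Closest pair: (0, 10) and (-3, 10) with distance 3.0

The closest pair is (0, 10) and (-3, 10) with Euclidean distance 3.0. For 4 points, brute-force pairwise comparison is shown above. For large n, the divide-and-conquer algorithm (sort by x, recurse on halves, check the dividing strip) achieves O(n log n).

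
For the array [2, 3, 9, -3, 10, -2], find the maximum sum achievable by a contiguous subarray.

Using Kadane's algorithm on [2, 3, 9, -3, 10, -2]:

Scanning through the array:
Position 1 (value 3): max_ending_here = 5, max_so_far = 5
Position 2 (value 9): max_ending_here = 14, max_so_far = 14
Position 3 (value -3): max_ending_here = 11, max_so_far = 14
Position 4 (value 10): max_ending_here = 21, max_so_far = 21
Position 5 (value -2): max_ending_here = 19, max_so_far = 21

Maximum subarray: [2, 3, 9, -3, 10]
Maximum sum: 21

The maximum subarray is [2, 3, 9, -3, 10] with sum 21. This subarray runs from index 0 to index 4.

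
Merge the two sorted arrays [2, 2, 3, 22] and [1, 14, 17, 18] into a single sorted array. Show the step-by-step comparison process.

Merging process:

Compare 2 vs 1: take 1 from right. Merged: [1]
Compare 2 vs 14: take 2 from left. Merged: [1, 2]
Compare 2 vs 14: take 2 from left. Merged: [1, 2, 2]
Compare 3 vs 14: take 3 from left. Merged: [1, 2, 2, 3]
Compare 22 vs 14: take 14 from right. Merged: [1, 2, 2, 3, 14]
Compare 22 vs 17: take 17 from right. Merged: [1, 2, 2, 3, 14, 17]
Compare 22 vs 18: take 18 from right. Merged: [1, 2, 2, 3, 14, 17, 18]
Append remaining from left: [22]. Merged: [1, 2, 2, 3, 14, 17, 18, 22]

Final merged array: [1, 2, 2, 3, 14, 17, 18, 22]
Total comparisons: 7

The merged array is [1, 2, 2, 3, 14, 17, 18, 22], requiring 7 comparisons. The merge step runs in O(n) time where n is the total number of elements.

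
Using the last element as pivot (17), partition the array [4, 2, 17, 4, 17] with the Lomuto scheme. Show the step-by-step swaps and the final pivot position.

Lomuto partition with pivot = 17:

Initial array: [4, 2, 17, 4, 17]

arr[0]=4 <= 17: swap with position 0, array becomes [4, 2, 17, 4, 17]
arr[1]=2 <= 17: swap with position 1, array becomes [4, 2, 17, 4, 17]
arr[2]=17 <= 17: swap with position 2, array becomes [4, 2, 17, 4, 17]
arr[3]=4 <= 17: swap with position 3, array becomes [4, 2, 17, 4, 17]

Place pivot at position 4: [4, 2, 17, 4, 17]
Pivot position: 4

After partitioning with pivot 17, the array becomes [4, 2, 17, 4, 17]. The pivot is placed at index 4. All elements to the left of the pivot are <= 17, and all elements to the right are > 17.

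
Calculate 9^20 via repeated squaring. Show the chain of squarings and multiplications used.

Computing 9^20 by squaring (build up from 9^1; each line after the first costs one multiplication):

9^1 = 9
9^2 = (9^1)^2 = 9^2 = 81
9^4 = (9^2)^2 = 81^2 = 6561
9^5 = 9 * 9^4 = 9 * 6561 = 59049
9^10 = (9^5)^2 = 59049^2 = 3486784401
9^20 = (9^10)^2 = 3486784401^2 = 12157665459056928801

Result: 12157665459056928801
Multiplications needed: 5 (5 lines after 9^1)

9^20 = 12157665459056928801. Using exponentiation by squaring, this requires 5 multiplications. The key idea: if the exponent is even, square the half-power; if odd, multiply by the base once.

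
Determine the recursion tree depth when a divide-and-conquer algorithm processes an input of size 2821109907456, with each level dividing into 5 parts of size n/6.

For divide and conquer with division factor 6:

Problem sizes at each level:
Level 0: 2821109907456
Level 1: 470184984576
Level 2: 78364164096
Level 3: 13060694016
Level 4: 2176782336
Level 5: 362797056
Level 6: 60466176
Level 7: 10077696
Level 8: 1679616
Level 9: 279936
Level 10: 46656
Level 11: 7776
Level 12: 1296
Level 13: 216
Level 14: 36
Level 15: 6
Level 16: 1

The root is level 0 and the size-1 base case is level 16 (the tree spans levels 0 through 16, i.e. 17 levels counting the root), so the depth is the number of divisions: log_6(2821109907456) = 16

The recursion tree depth is log_6(2821109907456) = 16. At each level, the problem size is divided by 6, so it takes 16 divisions to reduce to a base case of size 1. The algorithm makes 5 recursive calls at each level.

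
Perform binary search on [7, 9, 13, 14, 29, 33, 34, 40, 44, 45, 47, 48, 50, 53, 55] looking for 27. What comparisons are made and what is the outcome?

Binary search for 27 in [7, 9, 13, 14, 29, 33, 34, 40, 44, 45, 47, 48, 50, 53, 55]:

lo=0, hi=14, mid=7, arr[mid]=40 -> 40 > 27, search left half
lo=0, hi=6, mid=3, arr[mid]=14 -> 14 < 27, search right half
lo=4, hi=6, mid=5, arr[mid]=33 -> 33 > 27, search left half
lo=4, hi=4, mid=4, arr[mid]=29 -> 29 > 27, search left half
lo=4 > hi=3, target 27 not found

Binary search determines that 27 is not in the array after 4 comparisons. The search space was exhausted without finding the target.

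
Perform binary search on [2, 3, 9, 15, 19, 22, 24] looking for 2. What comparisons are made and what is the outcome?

Binary search for 2 in [2, 3, 9, 15, 19, 22, 24]:

lo=0, hi=6, mid=3, arr[mid]=15 -> 15 > 2, search left half
lo=0, hi=2, mid=1, arr[mid]=3 -> 3 > 2, search left half
lo=0, hi=0, mid=0, arr[mid]=2 -> Found target at index 0!

Binary search finds 2 at index 0 after 3 comparisons. The search repeatedly halves the search space by comparing with the middle element.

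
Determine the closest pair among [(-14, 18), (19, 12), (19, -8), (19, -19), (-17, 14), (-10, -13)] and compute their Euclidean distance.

Computing all pairwise distances among 6 points:

d((-14, 18), (19, 12)) = 33.541
d((-14, 18), (19, -8)) = 42.0119
d((-14, 18), (19, -19)) = 49.5782
d((-14, 18), (-17, 14)) = 5.0 <-- minimum
d((-14, 18), (-10, -13)) = 31.257
d((19, 12), (19, -8)) = 20.0
d((19, 12), (19, -19)) = 31.0
d((19, 12), (-17, 14)) = 36.0555
d((19, 12), (-10, -13)) = 38.2884
d((19, -8), (19, -19)) = 11.0
d((19, -8), (-17, 14)) = 42.19
d((19, -8), (-10, -13)) = 29.4279
d((19, -19), (-17, 14)) = 48.8365
d((19, -19), (-10, -13)) = 29.6142
d((-17, 14), (-10, -13)) = 27.8927

Closest pair: (-14, 18) and (-17, 14) with distance 5.0

The closest pair is (-14, 18) and (-17, 14) with Euclidean distance 5.0. For 6 points, brute-force pairwise comparison is shown above. For large n, the divide-and-conquer algorithm (sort by x, recurse on halves, check the dividing strip) achieves O(n log n).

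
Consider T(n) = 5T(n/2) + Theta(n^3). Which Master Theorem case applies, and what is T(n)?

Master Theorem for T(n) = 5T(n/2) + O(n^3):

a = 5, b = 2, c = 3
log_b(a) = log_2(5) = 2.3219

Case 3: c = 3 > log_2(5) = 2.3219
T(n) = O(n^3) = O(n^3)

For T(n) = 5T(n/2) + O(n^3): log_2(5) = 2.3219. This is Case 3 of the Master Theorem (c > log_b(a), work dominated by root), giving O(n^3).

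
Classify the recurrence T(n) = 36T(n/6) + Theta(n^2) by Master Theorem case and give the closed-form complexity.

Master Theorem for T(n) = 36T(n/6) + O(n^2):

a = 36, b = 6, c = 2
log_b(a) = log_6(36) = 2.0000

Case 2: c = 2 = log_6(36) = 2.0000
T(n) = O(n^2 log n) = O(n^2 log n)

For T(n) = 36T(n/6) + O(n^2): log_6(36) = 2.0000. This is Case 2 of the Master Theorem (c = log_b(a), equal work at all levels), giving O(n^2 log n).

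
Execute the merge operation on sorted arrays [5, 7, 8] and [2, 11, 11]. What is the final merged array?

Merging process:

Compare 5 vs 2: take 2 from right. Merged: [2]
Compare 5 vs 11: take 5 from left. Merged: [2, 5]
Compare 7 vs 11: take 7 from left. Merged: [2, 5, 7]
Compare 8 vs 11: take 8 from left. Merged: [2, 5, 7, 8]
Append remaining from right: [11, 11]. Merged: [2, 5, 7, 8, 11, 11]

Final merged array: [2, 5, 7, 8, 11, 11]
Total comparisons: 4

The merged array is [2, 5, 7, 8, 11, 11], requiring 4 comparisons. The merge step runs in O(n) time where n is the total number of elements.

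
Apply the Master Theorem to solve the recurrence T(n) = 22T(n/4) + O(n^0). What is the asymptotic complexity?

Master Theorem for T(n) = 22T(n/4) + O(n^0):

a = 22, b = 4, c = 0
log_b(a) = log_4(22) = 2.2297

Case 1: c = 0 < log_4(22) = 2.2297
T(n) = O(n^(log_4 22))

For T(n) = 22T(n/4) + O(n^0): log_4(22) = 2.2297. This is Case 1 of the Master Theorem (c < log_b(a), work dominated by leaves), giving O(n^(log_4 22)).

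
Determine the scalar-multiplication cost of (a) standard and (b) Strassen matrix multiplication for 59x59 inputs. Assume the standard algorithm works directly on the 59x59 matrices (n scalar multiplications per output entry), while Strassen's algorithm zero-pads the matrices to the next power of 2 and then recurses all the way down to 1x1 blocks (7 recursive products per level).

Matrix multiplication for 59x59 matrices:

Strassen's algorithm requires power-of-2 dimensions. Pad 59x59 to 64x64 (next power of 2).

Standard algorithm: 59^3 = 205379 multiplications
Strassen's algorithm: 7^(log2(64)) = 7^6 = 117649 multiplications
Savings: 205379 - 117649 = 87730 multiplications

Standard: 205379 multiplications (59^3). Strassen: 117649 multiplications (7^6, after padding to 64x64). Strassen reduces 8 recursive multiplications to 7 at each level.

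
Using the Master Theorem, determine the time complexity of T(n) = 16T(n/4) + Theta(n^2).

Master Theorem for T(n) = 16T(n/4) + O(n^2):

a = 16, b = 4, c = 2
log_b(a) = log_4(16) = 2.0000

Case 2: c = 2 = log_4(16) = 2.0000
T(n) = O(n^2 log n) = O(n^2 log n)

For T(n) = 16T(n/4) + O(n^2): log_4(16) = 2.0000. This is Case 2 of the Master Theorem (c = log_b(a), equal work at all levels), giving O(n^2 log n).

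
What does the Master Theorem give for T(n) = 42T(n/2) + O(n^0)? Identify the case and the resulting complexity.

Master Theorem for T(n) = 42T(n/2) + O(n^0):

a = 42, b = 2, c = 0
log_b(a) = log_2(42) = 5.3923

Case 1: c = 0 < log_2(42) = 5.3923
T(n) = O(n^(log_2 42))

For T(n) = 42T(n/2) + O(n^0): log_2(42) = 5.3923. This is Case 1 of the Master Theorem (c < log_b(a), work dominated by leaves), giving O(n^(log_2 42)).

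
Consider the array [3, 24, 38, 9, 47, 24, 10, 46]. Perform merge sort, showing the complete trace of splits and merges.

Merge sort trace:

Split: [3, 24, 38, 9, 47, 24, 10, 46] -> [3, 24, 38, 9] and [47, 24, 10, 46]
  Split: [3, 24, 38, 9] -> [3, 24] and [38, 9]
    Split: [3, 24] -> [3] and [24]
    Merge: [3] + [24] -> [3, 24]
    Split: [38, 9] -> [38] and [9]
    Merge: [38] + [9] -> [9, 38]
  Merge: [3, 24] + [9, 38] -> [3, 9, 24, 38]
  Split: [47, 24, 10, 46] -> [47, 24] and [10, 46]
    Split: [47, 24] -> [47] and [24]
    Merge: [47] + [24] -> [24, 47]
    Split: [10, 46] -> [10] and [46]
    Merge: [10] + [46] -> [10, 46]
  Merge: [24, 47] + [10, 46] -> [10, 24, 46, 47]
Merge: [3, 9, 24, 38] + [10, 24, 46, 47] -> [3, 9, 10, 24, 24, 38, 46, 47]

Final sorted array: [3, 9, 10, 24, 24, 38, 46, 47]

The merge sort proceeds by recursively splitting the array and merging sorted halves.
After all merges, the sorted array is [3, 9, 10, 24, 24, 38, 46, 47].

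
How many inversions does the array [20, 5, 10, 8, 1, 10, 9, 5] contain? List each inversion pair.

Finding inversions in [20, 5, 10, 8, 1, 10, 9, 5]:

(0, 1): arr[0]=20 > arr[1]=5
(0, 2): arr[0]=20 > arr[2]=10
(0, 3): arr[0]=20 > arr[3]=8
(0, 4): arr[0]=20 > arr[4]=1
(0, 5): arr[0]=20 > arr[5]=10
(0, 6): arr[0]=20 > arr[6]=9
(0, 7): arr[0]=20 > arr[7]=5
(1, 4): arr[1]=5 > arr[4]=1
(2, 3): arr[2]=10 > arr[3]=8
(2, 4): arr[2]=10 > arr[4]=1
(2, 6): arr[2]=10 > arr[6]=9
(2, 7): arr[2]=10 > arr[7]=5
(3, 4): arr[3]=8 > arr[4]=1
(3, 7): arr[3]=8 > arr[7]=5
(5, 6): arr[5]=10 > arr[6]=9
(5, 7): arr[5]=10 > arr[7]=5
(6, 7): arr[6]=9 > arr[7]=5

Total inversions: 17

The array has 17 inversion(s): (0,1), (0,2), (0,3), (0,4), (0,5), (0,6), (0,7), (1,4), (2,3), (2,4), (2,6), (2,7), (3,4), (3,7), (5,6), (5,7), (6,7). Each pair (i,j) satisfies i < j and arr[i] > arr[j].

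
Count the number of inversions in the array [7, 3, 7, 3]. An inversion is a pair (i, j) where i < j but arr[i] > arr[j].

Finding inversions in [7, 3, 7, 3]:

(0, 1): arr[0]=7 > arr[1]=3
(0, 3): arr[0]=7 > arr[3]=3
(2, 3): arr[2]=7 > arr[3]=3

Total inversions: 3

The array has 3 inversion(s): (0,1), (0,3), (2,3). Each pair (i,j) satisfies i < j and arr[i] > arr[j].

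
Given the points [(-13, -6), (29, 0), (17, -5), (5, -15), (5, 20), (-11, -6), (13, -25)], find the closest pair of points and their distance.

Computing all pairwise distances among 7 points:

d((-13, -6), (29, 0)) = 42.4264
d((-13, -6), (17, -5)) = 30.0167
d((-13, -6), (5, -15)) = 20.1246
d((-13, -6), (5, 20)) = 31.6228
d((-13, -6), (-11, -6)) = 2.0 <-- minimum
d((-13, -6), (13, -25)) = 32.2025
d((29, 0), (17, -5)) = 13.0
d((29, 0), (5, -15)) = 28.3019
d((29, 0), (5, 20)) = 31.241
d((29, 0), (-11, -6)) = 40.4475
d((29, 0), (13, -25)) = 29.6816
d((17, -5), (5, -15)) = 15.6205
d((17, -5), (5, 20)) = 27.7308
d((17, -5), (-11, -6)) = 28.0179
d((17, -5), (13, -25)) = 20.3961
d((5, -15), (5, 20)) = 35.0
d((5, -15), (-11, -6)) = 18.3576
d((5, -15), (13, -25)) = 12.8062
d((5, 20), (-11, -6)) = 30.5287
d((5, 20), (13, -25)) = 45.7056
d((-11, -6), (13, -25)) = 30.6105

Closest pair: (-13, -6) and (-11, -6) with distance 2.0

The closest pair is (-13, -6) and (-11, -6) with Euclidean distance 2.0. For 7 points, brute-force pairwise comparison is shown above. For large n, the divide-and-conquer algorithm (sort by x, recurse on halves, check the dividing strip) achieves O(n log n).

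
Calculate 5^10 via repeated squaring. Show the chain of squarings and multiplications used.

Computing 5^10 by squaring (build up from 5^1; each line after the first costs one multiplication):

5^1 = 5
5^2 = (5^1)^2 = 5^2 = 25
5^4 = (5^2)^2 = 25^2 = 625
5^5 = 5 * 5^4 = 5 * 625 = 3125
5^10 = (5^5)^2 = 3125^2 = 9765625

Result: 9765625
Multiplications needed: 4 (4 lines after 5^1)

5^10 = 9765625. Using exponentiation by squaring, this requires 4 multiplications. The key idea: if the exponent is even, square the half-power; if odd, multiply by the base once.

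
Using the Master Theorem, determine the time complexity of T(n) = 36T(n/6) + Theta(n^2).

Master Theorem for T(n) = 36T(n/6) + O(n^2):

a = 36, b = 6, c = 2
log_b(a) = log_6(36) = 2.0000

Case 2: c = 2 = log_6(36) = 2.0000
T(n) = O(n^2 log n) = O(n^2 log n)

For T(n) = 36T(n/6) + O(n^2): log_6(36) = 2.0000. This is Case 2 of the Master Theorem (c = log_b(a), equal work at all levels), giving O(n^2 log n).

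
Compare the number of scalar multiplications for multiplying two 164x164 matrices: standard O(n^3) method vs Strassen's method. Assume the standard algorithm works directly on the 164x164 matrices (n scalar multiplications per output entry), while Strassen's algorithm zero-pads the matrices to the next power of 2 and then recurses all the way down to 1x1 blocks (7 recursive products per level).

Matrix multiplication for 164x164 matrices:

Strassen's algorithm requires power-of-2 dimensions. Pad 164x164 to 256x256 (next power of 2).

Standard algorithm: 164^3 = 4410944 multiplications
Strassen's algorithm: 7^(log2(256)) = 7^8 = 5764801 multiplications
Difference: 4410944 - 5764801 = -1353857 (Strassen uses MORE here due to padding overhead — for small or just-over-power-of-2 n, padding can outweigh the per-level savings)

Standard: 4410944 multiplications (164^3). Strassen: 5764801 multiplications (7^8, after padding to 256x256). Strassen reduces 8 recursive multiplications to 7 at each level.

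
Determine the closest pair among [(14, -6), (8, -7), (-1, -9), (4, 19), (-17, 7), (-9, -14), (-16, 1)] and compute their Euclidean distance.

Computing all pairwise distances among 7 points:

d((14, -6), (8, -7)) = 6.0828 <-- minimum
d((14, -6), (-1, -9)) = 15.2971
d((14, -6), (4, 19)) = 26.9258
d((14, -6), (-17, 7)) = 33.6155
d((14, -6), (-9, -14)) = 24.3516
d((14, -6), (-16, 1)) = 30.8058
d((8, -7), (-1, -9)) = 9.2195
d((8, -7), (4, 19)) = 26.3059
d((8, -7), (-17, 7)) = 28.6531
d((8, -7), (-9, -14)) = 18.3848
d((8, -7), (-16, 1)) = 25.2982
d((-1, -9), (4, 19)) = 28.4429
d((-1, -9), (-17, 7)) = 22.6274
d((-1, -9), (-9, -14)) = 9.434
d((-1, -9), (-16, 1)) = 18.0278
d((4, 19), (-17, 7)) = 24.1868
d((4, 19), (-9, -14)) = 35.4683
d((4, 19), (-16, 1)) = 26.9072
d((-17, 7), (-9, -14)) = 22.4722
d((-17, 7), (-16, 1)) = 6.0828 <-- minimum
d((-9, -14), (-16, 1)) = 16.5529

Minimum distance: 6.0828 (tie among 2 pairs: (14, -6) and (8, -7); (-17, 7) and (-16, 1))

The minimum Euclidean distance is 6.0828. There is a tie: 2 pairs achieve this minimum — (14, -6) and (8, -7); (-17, 7) and (-16, 1). Any of these is a valid closest pair. For 7 points, brute-force pairwise comparison is shown above. For large n, the divide-and-conquer algorithm (sort by x, recurse on halves, check the dividing strip) achieves O(n log n).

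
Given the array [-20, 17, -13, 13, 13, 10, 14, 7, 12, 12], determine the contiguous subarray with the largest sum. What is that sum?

Using Kadane's algorithm on [-20, 17, -13, 13, 13, 10, 14, 7, 12, 12]:

Scanning through the array:
Position 1 (value 17): max_ending_here = 17, max_so_far = 17
Position 2 (value -13): max_ending_here = 4, max_so_far = 17
Position 3 (value 13): max_ending_here = 17, max_so_far = 17
Position 4 (value 13): max_ending_here = 30, max_so_far = 30
Position 5 (value 10): max_ending_here = 40, max_so_far = 40
Position 6 (value 14): max_ending_here = 54, max_so_far = 54
Position 7 (value 7): max_ending_here = 61, max_so_far = 61
Position 8 (value 12): max_ending_here = 73, max_so_far = 73
Position 9 (value 12): max_ending_here = 85, max_so_far = 85

Maximum subarray: [17, -13, 13, 13, 10, 14, 7, 12, 12]
Maximum sum: 85

The maximum subarray is [17, -13, 13, 13, 10, 14, 7, 12, 12] with sum 85. This subarray runs from index 1 to index 9.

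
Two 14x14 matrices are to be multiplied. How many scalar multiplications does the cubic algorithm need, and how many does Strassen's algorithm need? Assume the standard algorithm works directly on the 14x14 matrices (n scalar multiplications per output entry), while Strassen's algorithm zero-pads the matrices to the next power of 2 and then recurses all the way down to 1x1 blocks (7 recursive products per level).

Matrix multiplication for 14x14 matrices:

Strassen's algorithm requires power-of-2 dimensions. Pad 14x14 to 16x16 (next power of 2).

Standard algorithm: 14^3 = 2744 multiplications
Strassen's algorithm: 7^(log2(16)) = 7^4 = 2401 multiplications
Savings: 2744 - 2401 = 343 multiplications

Standard: 2744 multiplications (14^3). Strassen: 2401 multiplications (7^4, after padding to 16x16). Strassen reduces 8 recursive multiplications to 7 at each level.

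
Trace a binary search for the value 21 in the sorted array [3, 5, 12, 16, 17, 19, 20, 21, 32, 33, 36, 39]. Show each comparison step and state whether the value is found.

Binary search for 21 in [3, 5, 12, 16, 17, 19, 20, 21, 32, 33, 36, 39]:

lo=0, hi=11, mid=5, arr[mid]=19 -> 19 < 21, search right half
lo=6, hi=11, mid=8, arr[mid]=32 -> 32 > 21, search left half
lo=6, hi=7, mid=6, arr[mid]=20 -> 20 < 21, search right half
lo=7, hi=7, mid=7, arr[mid]=21 -> Found target at index 7!

Binary search finds 21 at index 7 after 4 comparisons. The search repeatedly halves the search space by comparing with the middle element.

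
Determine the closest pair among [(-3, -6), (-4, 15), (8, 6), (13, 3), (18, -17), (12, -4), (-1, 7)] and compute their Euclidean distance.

Computing all pairwise distances among 7 points:

d((-3, -6), (-4, 15)) = 21.0238
d((-3, -6), (8, 6)) = 16.2788
d((-3, -6), (13, 3)) = 18.3576
d((-3, -6), (18, -17)) = 23.7065
d((-3, -6), (12, -4)) = 15.1327
d((-3, -6), (-1, 7)) = 13.1529
d((-4, 15), (8, 6)) = 15.0
d((-4, 15), (13, 3)) = 20.8087
d((-4, 15), (18, -17)) = 38.833
d((-4, 15), (12, -4)) = 24.8395
d((-4, 15), (-1, 7)) = 8.544
d((8, 6), (13, 3)) = 5.831 <-- minimum
d((8, 6), (18, -17)) = 25.0799
d((8, 6), (12, -4)) = 10.7703
d((8, 6), (-1, 7)) = 9.0554
d((13, 3), (18, -17)) = 20.6155
d((13, 3), (12, -4)) = 7.0711
d((13, 3), (-1, 7)) = 14.5602
d((18, -17), (12, -4)) = 14.3178
d((18, -17), (-1, 7)) = 30.6105
d((12, -4), (-1, 7)) = 17.0294

Closest pair: (8, 6) and (13, 3) with distance 5.831

The closest pair is (8, 6) and (13, 3) with Euclidean distance 5.831. For 7 points, brute-force pairwise comparison is shown above. For large n, the divide-and-conquer algorithm (sort by x, recurse on halves, check the dividing strip) achieves O(n log n).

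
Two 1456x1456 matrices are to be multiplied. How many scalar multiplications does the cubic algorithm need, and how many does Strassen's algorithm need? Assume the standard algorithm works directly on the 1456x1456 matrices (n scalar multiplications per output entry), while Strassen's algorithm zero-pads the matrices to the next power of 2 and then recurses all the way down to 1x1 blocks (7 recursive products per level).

Matrix multiplication for 1456x1456 matrices:

Strassen's algorithm requires power-of-2 dimensions. Pad 1456x1456 to 2048x2048 (next power of 2).

Standard algorithm: 1456^3 = 3086626816 multiplications
Strassen's algorithm: 7^(log2(2048)) = 7^11 = 1977326743 multiplications
Savings: 3086626816 - 1977326743 = 1109300073 multiplications

Standard: 3086626816 multiplications (1456^3). Strassen: 1977326743 multiplications (7^11, after padding to 2048x2048). Strassen reduces 8 recursive multiplications to 7 at each level.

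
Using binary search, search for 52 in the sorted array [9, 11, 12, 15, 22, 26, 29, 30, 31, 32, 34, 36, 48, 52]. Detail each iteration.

Binary search for 52 in [9, 11, 12, 15, 22, 26, 29, 30, 31, 32, 34, 36, 48, 52]:

lo=0, hi=13, mid=6, arr[mid]=29 -> 29 < 52, search right half
lo=7, hi=13, mid=10, arr[mid]=34 -> 34 < 52, search right half
lo=11, hi=13, mid=12, arr[mid]=48 -> 48 < 52, search right half
lo=13, hi=13, mid=13, arr[mid]=52 -> Found target at index 13!

Binary search finds 52 at index 13 after 4 comparisons. The search repeatedly halves the search space by comparing with the middle element.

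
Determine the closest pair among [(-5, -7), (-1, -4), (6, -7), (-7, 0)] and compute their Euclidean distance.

Computing all pairwise distances among 4 points:

d((-5, -7), (-1, -4)) = 5.0 <-- minimum
d((-5, -7), (6, -7)) = 11.0
d((-5, -7), (-7, 0)) = 7.2801
d((-1, -4), (6, -7)) = 7.6158
d((-1, -4), (-7, 0)) = 7.2111
d((6, -7), (-7, 0)) = 14.7648

Closest pair: (-5, -7) and (-1, -4) with distance 5.0

The closest pair is (-5, -7) and (-1, -4) with Euclidean distance 5.0. For 4 points, brute-force pairwise comparison is shown above. For large n, the divide-and-conquer algorithm (sort by x, recurse on halves, check the dividing strip) achieves O(n log n).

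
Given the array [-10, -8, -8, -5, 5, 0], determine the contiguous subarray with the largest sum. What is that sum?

Using Kadane's algorithm on [-10, -8, -8, -5, 5, 0]:

Scanning through the array:
Position 1 (value -8): max_ending_here = -8, max_so_far = -8
Position 2 (value -8): max_ending_here = -8, max_so_far = -8
Position 3 (value -5): max_ending_here = -5, max_so_far = -5
Position 4 (value 5): max_ending_here = 5, max_so_far = 5
Position 5 (value 0): max_ending_here = 5, max_so_far = 5

Maximum subarray: [5]
Maximum sum: 5

The maximum subarray is [5] with sum 5. This subarray runs from index 4 to index 4.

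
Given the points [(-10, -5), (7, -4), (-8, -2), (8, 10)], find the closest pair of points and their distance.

Computing all pairwise distances among 4 points:

d((-10, -5), (7, -4)) = 17.0294
d((-10, -5), (-8, -2)) = 3.6056 <-- minimum
d((-10, -5), (8, 10)) = 23.4307
d((7, -4), (-8, -2)) = 15.1327
d((7, -4), (8, 10)) = 14.0357
d((-8, -2), (8, 10)) = 20.0

Closest pair: (-10, -5) and (-8, -2) with distance 3.6056

The closest pair is (-10, -5) and (-8, -2) with Euclidean distance 3.6056. For 4 points, brute-force pairwise comparison is shown above. For large n, the divide-and-conquer algorithm (sort by x, recurse on halves, check the dividing strip) achieves O(n log n).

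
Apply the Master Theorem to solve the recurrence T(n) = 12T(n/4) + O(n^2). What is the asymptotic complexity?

Master Theorem for T(n) = 12T(n/4) + O(n^2):

a = 12, b = 4, c = 2
log_b(a) = log_4(12) = 1.7925

Case 3: c = 2 > log_4(12) = 1.7925
T(n) = O(n^2) = O(n^2)

For T(n) = 12T(n/4) + O(n^2): log_4(12) = 1.7925. This is Case 3 of the Master Theorem (c > log_b(a), work dominated by root), giving O(n^2).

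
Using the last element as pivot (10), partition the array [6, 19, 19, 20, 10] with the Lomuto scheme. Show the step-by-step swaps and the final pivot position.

Lomuto partition with pivot = 10:

Initial array: [6, 19, 19, 20, 10]

arr[0]=6 <= 10: swap with position 0, array becomes [6, 19, 19, 20, 10]
arr[1]=19 > 10: no swap
arr[2]=19 > 10: no swap
arr[3]=20 > 10: no swap

Place pivot at position 1: [6, 10, 19, 20, 19]
Pivot position: 1

After partitioning with pivot 10, the array becomes [6, 10, 19, 20, 19]. The pivot is placed at index 1. All elements to the left of the pivot are <= 10, and all elements to the right are > 10.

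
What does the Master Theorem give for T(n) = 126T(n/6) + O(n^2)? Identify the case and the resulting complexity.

Master Theorem for T(n) = 126T(n/6) + O(n^2):

a = 126, b = 6, c = 2
log_b(a) = log_6(126) = 2.6992

Case 1: c = 2 < log_6(126) = 2.6992
T(n) = O(n^(log_6 126))

For T(n) = 126T(n/6) + O(n^2): log_6(126) = 2.6992. This is Case 1 of the Master Theorem (c < log_b(a), work dominated by leaves), giving O(n^(log_6 126)).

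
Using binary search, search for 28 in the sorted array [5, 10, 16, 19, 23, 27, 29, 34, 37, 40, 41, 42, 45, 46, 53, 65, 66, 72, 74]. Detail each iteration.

Binary search for 28 in [5, 10, 16, 19, 23, 27, 29, 34, 37, 40, 41, 42, 45, 46, 53, 65, 66, 72, 74]:

lo=0, hi=18, mid=9, arr[mid]=40 -> 40 > 28, search left half
lo=0, hi=8, mid=4, arr[mid]=23 -> 23 < 28, search right half
lo=5, hi=8, mid=6, arr[mid]=29 -> 29 > 28, search left half
lo=5, hi=5, mid=5, arr[mid]=27 -> 27 < 28, search right half
lo=6 > hi=5, target 28 not found

Binary search determines that 28 is not in the array after 4 comparisons. The search space was exhausted without finding the target.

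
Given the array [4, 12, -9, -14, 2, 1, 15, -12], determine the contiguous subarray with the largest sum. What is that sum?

Using Kadane's algorithm on [4, 12, -9, -14, 2, 1, 15, -12]:

Scanning through the array:
Position 1 (value 12): max_ending_here = 16, max_so_far = 16
Position 2 (value -9): max_ending_here = 7, max_so_far = 16
Position 3 (value -14): max_ending_here = -7, max_so_far = 16
Position 4 (value 2): max_ending_here = 2, max_so_far = 16
Position 5 (value 1): max_ending_here = 3, max_so_far = 16
Position 6 (value 15): max_ending_here = 18, max_so_far = 18
Position 7 (value -12): max_ending_here = 6, max_so_far = 18

Maximum subarray: [2, 1, 15]
Maximum sum: 18

The maximum subarray is [2, 1, 15] with sum 18. This subarray runs from index 4 to index 6.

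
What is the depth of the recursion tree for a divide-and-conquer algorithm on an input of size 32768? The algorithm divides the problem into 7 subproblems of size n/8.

For divide and conquer with division factor 8:

Problem sizes at each level:
Level 0: 32768
Level 1: 4096
Level 2: 512
Level 3: 64
Level 4: 8
Level 5: 1

The root is level 0 and the size-1 base case is level 5 (the tree spans levels 0 through 5, i.e. 6 levels counting the root), so the depth is the number of divisions: log_8(32768) = 5

The recursion tree depth is log_8(32768) = 5. At each level, the problem size is divided by 8, so it takes 5 divisions to reduce to a base case of size 1. The algorithm makes 7 recursive calls at each level.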